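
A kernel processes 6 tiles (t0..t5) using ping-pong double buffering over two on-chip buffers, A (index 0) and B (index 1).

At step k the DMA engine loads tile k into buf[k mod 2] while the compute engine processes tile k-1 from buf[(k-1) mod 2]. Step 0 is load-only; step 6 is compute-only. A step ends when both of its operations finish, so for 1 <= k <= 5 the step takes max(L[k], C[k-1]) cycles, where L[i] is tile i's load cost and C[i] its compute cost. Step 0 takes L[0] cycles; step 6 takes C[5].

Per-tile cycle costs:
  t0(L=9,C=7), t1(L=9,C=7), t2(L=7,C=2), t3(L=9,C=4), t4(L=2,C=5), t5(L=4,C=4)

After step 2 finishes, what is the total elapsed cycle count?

step 0: L[0]=9 → dur=9, Σ=9 | A=load:t0 B=idle [load-only]
step 1: L[1]=9 C[0]=7 → dur=9, Σ=18 | A=compute:t0 B=load:t1 [load-bound]
step 2: L[2]=7 C[1]=7 → dur=7, Σ=25 | A=load:t2 B=compute:t1 [tied]
step 3: L[3]=9 C[2]=2 → dur=9, Σ=34 | A=compute:t2 B=load:t3 [load-bound]
step 4: L[4]=2 C[3]=4 → dur=4, Σ=38 | A=load:t4 B=compute:t3 [compute-bound]
step 5: L[5]=4 C[4]=5 → dur=5, Σ=43 | A=compute:t4 B=load:t5 [compute-bound]
step 6: C[5]=4 → dur=4, Σ=47 | A=idle B=compute:t5 [compute-only]

end_cycle[2] = 25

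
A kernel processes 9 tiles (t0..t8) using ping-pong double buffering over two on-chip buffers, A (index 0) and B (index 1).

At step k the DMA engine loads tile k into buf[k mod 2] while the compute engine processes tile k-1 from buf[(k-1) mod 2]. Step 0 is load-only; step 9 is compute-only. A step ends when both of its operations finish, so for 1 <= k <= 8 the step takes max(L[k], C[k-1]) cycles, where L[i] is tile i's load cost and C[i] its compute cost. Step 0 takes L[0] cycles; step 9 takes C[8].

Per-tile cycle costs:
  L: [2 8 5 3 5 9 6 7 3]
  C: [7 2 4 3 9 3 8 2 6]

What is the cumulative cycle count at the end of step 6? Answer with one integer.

end_cycle[6] = 39

  0. 2=2c; end=2; A:t0 B:-
  1. max(8,7)=8c; end=10; A:t0 B:t1
  2. max(5,2)=5c; end=15; A:t2 B:t1
  3. max(3,4)=4c; end=19; A:t2 B:t3
  4. max(5,3)=5c; end=24; A:t4 B:t3
  5. max(9,9)=9c; end=33; A:t4 B:t5
  6. max(6,3)=6c; end=39; A:t6 B:t5
  7. max(7,8)=8c; end=47; A:t6 B:t7
  8. max(3,2)=3c; end=50; A:t8 B:t7
  9. 6=6c; end=56; A:t8 B:t7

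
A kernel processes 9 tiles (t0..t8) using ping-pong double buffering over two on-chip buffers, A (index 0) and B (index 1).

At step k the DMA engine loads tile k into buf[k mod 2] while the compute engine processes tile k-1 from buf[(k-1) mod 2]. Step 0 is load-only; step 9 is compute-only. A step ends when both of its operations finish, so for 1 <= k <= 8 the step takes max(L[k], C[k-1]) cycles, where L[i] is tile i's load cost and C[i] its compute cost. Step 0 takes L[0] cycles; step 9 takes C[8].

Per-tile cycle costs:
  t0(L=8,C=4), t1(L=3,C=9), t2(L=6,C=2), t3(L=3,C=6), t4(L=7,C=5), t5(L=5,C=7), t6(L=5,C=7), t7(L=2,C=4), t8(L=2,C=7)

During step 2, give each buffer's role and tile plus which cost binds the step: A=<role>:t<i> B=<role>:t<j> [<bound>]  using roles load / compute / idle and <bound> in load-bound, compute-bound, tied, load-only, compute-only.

k=0 load=t0/8c comp=- wait=8 total=8
k=1 load=t1/3c comp=t0/4c wait=4 total=12
k=2 load=t2/6c comp=t1/9c wait=9 total=21
k=3 load=t3/3c comp=t2/2c wait=3 total=24
k=4 load=t4/7c comp=t3/6c wait=7 total=31
k=5 load=t5/5c comp=t4/5c wait=5 total=36
k=6 load=t6/5c comp=t5/7c wait=7 total=43
k=7 load=t7/2c comp=t6/7c wait=7 total=50
k=8 load=t8/2c comp=t7/4c wait=4 total=54
k=9 load=- comp=t8/7c wait=7 total=61

step 2: A=load:t2 B=compute:t1 [compute-bound]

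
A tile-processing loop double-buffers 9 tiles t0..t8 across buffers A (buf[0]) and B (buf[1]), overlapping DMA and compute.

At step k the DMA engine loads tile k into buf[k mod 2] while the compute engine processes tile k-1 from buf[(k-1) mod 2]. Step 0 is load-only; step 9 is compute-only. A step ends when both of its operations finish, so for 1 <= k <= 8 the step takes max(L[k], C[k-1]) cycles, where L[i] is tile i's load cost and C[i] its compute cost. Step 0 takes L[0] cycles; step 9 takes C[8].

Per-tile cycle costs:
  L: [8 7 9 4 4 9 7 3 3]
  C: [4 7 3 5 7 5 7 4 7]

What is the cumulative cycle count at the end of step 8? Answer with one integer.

[0] DMA t0→A (8c) ∥ CU idle ⇒ 8c, clock 8
[1] DMA t1→B (7c) ∥ CU A:t0 (4c) ⇒ 7c, clock 15
[2] DMA t2→A (9c) ∥ CU B:t1 (7c) ⇒ 9c, clock 24
[3] DMA t3→B (4c) ∥ CU A:t2 (3c) ⇒ 4c, clock 28
[4] DMA t4→A (4c) ∥ CU B:t3 (5c) ⇒ 5c, clock 33
[5] DMA t5→B (9c) ∥ CU A:t4 (7c) ⇒ 9c, clock 42
[6] DMA t6→A (7c) ∥ CU B:t5 (5c) ⇒ 7c, clock 49
[7] DMA t7→B (3c) ∥ CU A:t6 (7c) ⇒ 7c, clock 56
[8] DMA t8→A (3c) ∥ CU B:t7 (4c) ⇒ 4c, clock 60
[9] DMA idle ∥ CU A:t8 (7c) ⇒ 7c, clock 67

end_cycle[8] = 60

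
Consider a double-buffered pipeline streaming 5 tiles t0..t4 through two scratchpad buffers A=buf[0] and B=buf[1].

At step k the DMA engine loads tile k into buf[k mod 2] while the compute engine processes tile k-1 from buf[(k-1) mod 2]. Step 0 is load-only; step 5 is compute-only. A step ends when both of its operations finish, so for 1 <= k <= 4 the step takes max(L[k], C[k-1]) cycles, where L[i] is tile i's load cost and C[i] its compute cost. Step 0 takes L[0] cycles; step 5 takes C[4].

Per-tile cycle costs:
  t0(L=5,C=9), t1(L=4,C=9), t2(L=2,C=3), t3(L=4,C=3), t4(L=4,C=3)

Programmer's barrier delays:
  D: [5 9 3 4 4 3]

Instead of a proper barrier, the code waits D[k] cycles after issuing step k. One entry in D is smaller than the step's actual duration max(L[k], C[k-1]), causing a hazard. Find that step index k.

step 0: need L[0]=5 = 5; D[0]=5 ok
step 1: need max(L[1]=4,C[0]=9) = 9; D[1]=9 ok
step 2: need max(L[2]=2,C[1]=9) = 9; D[2]=3 SHORT
step 3: need max(L[3]=4,C[2]=3) = 4; D[3]=4 ok
step 4: need max(L[4]=4,C[3]=3) = 4; D[4]=4 ok
step 5: need C[4]=3 = 3; D[5]=3 ok

hazard at step 2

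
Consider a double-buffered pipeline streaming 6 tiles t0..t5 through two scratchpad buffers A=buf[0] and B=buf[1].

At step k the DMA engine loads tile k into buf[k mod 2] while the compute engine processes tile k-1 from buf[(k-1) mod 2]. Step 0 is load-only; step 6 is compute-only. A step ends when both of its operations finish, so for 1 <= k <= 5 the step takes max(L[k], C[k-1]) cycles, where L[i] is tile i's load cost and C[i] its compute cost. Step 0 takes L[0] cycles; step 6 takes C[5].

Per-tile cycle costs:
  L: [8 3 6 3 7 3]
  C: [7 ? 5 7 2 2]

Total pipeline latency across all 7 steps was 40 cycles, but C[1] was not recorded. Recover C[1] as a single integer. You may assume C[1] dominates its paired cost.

C[1] = 8

step 0 → dur = L[0]=8 = 8
step 1 → dur = max(L[1]=3, C[0]=7) = 7
step 2 → dur = max(L[2]=6, C[1]=?) = C[1]  (unknown; binding)
step 3 → dur = max(L[3]=3, C[2]=5) = 5
step 4 → dur = max(L[4]=7, C[3]=7) = 7
step 5 → dur = max(L[5]=3, C[4]=2) = 3
step 6 → dur = C[5]=2 = 2
sum of known step durations = 32
dur[2] = total - known = 40 - 32 = 8
C[1] is the binding max in step 2, so C[1] = dur[2] = 8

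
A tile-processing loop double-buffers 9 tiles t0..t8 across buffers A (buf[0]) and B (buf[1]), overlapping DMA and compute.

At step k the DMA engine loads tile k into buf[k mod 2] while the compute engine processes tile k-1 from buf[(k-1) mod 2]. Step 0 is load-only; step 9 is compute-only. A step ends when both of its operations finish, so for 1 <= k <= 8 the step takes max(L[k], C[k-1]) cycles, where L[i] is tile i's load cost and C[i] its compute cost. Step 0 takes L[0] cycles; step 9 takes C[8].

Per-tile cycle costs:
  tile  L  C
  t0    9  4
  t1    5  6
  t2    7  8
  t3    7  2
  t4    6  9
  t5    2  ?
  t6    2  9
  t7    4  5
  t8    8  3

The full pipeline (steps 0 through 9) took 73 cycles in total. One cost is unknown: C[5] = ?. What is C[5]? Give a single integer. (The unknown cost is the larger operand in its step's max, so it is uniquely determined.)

C[5] = 9

step 0 → dur = L[0]=9 = 9
step 1 → dur = max(L[1]=5, C[0]=4) = 5
step 2 → dur = max(L[2]=7, C[1]=6) = 7
step 3 → dur = max(L[3]=7, C[2]=8) = 8
step 4 → dur = max(L[4]=6, C[3]=2) = 6
step 5 → dur = max(L[5]=2, C[4]=9) = 9
step 6 → dur = max(L[6]=2, C[5]=?) = C[5]  (unknown; binding)
step 7 → dur = max(L[7]=4, C[6]=9) = 9
step 8 → dur = max(L[8]=8, C[7]=5) = 8
step 9 → dur = C[8]=3 = 3
sum of known step durations = 64
dur[6] = total - known = 73 - 64 = 9
C[5] is the binding max in step 6, so C[5] = dur[6] = 9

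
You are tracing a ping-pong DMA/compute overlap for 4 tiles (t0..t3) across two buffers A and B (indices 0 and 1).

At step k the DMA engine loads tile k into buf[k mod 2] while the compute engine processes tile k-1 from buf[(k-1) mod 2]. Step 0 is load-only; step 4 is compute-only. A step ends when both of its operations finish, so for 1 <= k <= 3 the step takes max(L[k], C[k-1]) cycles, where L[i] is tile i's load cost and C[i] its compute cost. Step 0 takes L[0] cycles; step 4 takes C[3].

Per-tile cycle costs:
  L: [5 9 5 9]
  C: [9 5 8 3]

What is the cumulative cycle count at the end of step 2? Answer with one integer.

end_cycle[2] = 19

step 0: L[0]=5 → dur=5, Σ=5 | A=load:t0 B=idle [load-only]
step 1: L[1]=9 C[0]=9 → dur=9, Σ=14 | A=compute:t0 B=load:t1 [tied]
step 2: L[2]=5 C[1]=5 → dur=5, Σ=19 | A=load:t2 B=compute:t1 [tied]
step 3: L[3]=9 C[2]=8 → dur=9, Σ=28 | A=compute:t2 B=load:t3 [load-bound]
step 4: C[3]=3 → dur=3, Σ=31 | A=idle B=compute:t3 [compute-only]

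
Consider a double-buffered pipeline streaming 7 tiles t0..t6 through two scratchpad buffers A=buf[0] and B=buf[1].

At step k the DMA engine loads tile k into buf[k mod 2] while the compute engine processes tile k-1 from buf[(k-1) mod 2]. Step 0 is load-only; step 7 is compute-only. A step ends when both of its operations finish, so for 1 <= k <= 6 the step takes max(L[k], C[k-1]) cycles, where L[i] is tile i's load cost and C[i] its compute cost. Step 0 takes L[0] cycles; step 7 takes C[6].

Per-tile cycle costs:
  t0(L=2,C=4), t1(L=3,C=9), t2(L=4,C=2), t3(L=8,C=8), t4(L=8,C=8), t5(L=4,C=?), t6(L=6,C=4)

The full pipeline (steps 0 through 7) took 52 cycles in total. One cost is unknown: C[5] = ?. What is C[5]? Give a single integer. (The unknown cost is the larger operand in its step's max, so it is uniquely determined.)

step 0 → dur = L[0]=2 = 2
step 1 → dur = max(L[1]=3, C[0]=4) = 4
step 2 → dur = max(L[2]=4, C[1]=9) = 9
step 3 → dur = max(L[3]=8, C[2]=2) = 8
step 4 → dur = max(L[4]=8, C[3]=8) = 8
step 5 → dur = max(L[5]=4, C[4]=8) = 8
step 6 → dur = max(L[6]=6, C[5]=?) = C[5]  (unknown; binding)
step 7 → dur = C[6]=4 = 4
sum of known step durations = 43
dur[6] = total - known = 52 - 43 = 9
C[5] is the binding max in step 6, so C[5] = dur[6] = 9

C[5] = 9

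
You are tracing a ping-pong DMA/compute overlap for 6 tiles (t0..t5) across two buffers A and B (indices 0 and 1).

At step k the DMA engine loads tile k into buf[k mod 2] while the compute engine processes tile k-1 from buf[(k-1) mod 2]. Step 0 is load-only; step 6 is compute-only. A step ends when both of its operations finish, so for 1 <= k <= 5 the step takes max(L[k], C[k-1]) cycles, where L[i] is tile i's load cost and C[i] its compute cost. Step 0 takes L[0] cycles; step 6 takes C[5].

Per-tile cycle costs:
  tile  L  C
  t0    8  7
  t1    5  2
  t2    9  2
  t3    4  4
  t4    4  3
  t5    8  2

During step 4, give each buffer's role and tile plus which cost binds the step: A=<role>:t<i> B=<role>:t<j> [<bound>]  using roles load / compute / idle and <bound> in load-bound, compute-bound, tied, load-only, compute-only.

step 4: A=load:t4 B=compute:t3 [tied]

  0. 8=8c; end=8; A:t0 B:-
  1. max(5,7)=7c; end=15; A:t0 B:t1
  2. max(9,2)=9c; end=24; A:t2 B:t1
  3. max(4,2)=4c; end=28; A:t2 B:t3
  4. max(4,4)=4c; end=32; A:t4 B:t3
  5. max(8,3)=8c; end=40; A:t4 B:t5
  6. 2=2c; end=42; A:t4 B:t5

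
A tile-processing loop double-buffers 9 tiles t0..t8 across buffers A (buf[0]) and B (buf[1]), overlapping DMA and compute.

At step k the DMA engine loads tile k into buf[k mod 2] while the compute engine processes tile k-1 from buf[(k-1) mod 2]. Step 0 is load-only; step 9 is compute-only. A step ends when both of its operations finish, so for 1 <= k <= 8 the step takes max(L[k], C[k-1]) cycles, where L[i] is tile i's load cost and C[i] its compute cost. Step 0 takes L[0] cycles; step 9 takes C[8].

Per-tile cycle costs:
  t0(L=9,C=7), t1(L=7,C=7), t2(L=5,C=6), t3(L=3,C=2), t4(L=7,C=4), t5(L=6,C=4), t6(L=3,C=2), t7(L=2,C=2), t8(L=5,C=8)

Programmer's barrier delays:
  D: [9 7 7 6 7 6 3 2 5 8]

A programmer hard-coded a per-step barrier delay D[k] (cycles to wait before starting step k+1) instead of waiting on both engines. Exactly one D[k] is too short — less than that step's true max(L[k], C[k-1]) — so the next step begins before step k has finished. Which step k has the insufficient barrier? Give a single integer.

[0] required=L[0]=9=9 vs D=9 ok
[1] required=max(L[1]=7,C[0]=7)=7 vs D=7 ok
[2] required=max(L[2]=5,C[1]=7)=7 vs D=7 ok
[3] required=max(L[3]=3,C[2]=6)=6 vs D=6 ok
[4] required=max(L[4]=7,C[3]=2)=7 vs D=7 ok
[5] required=max(L[5]=6,C[4]=4)=6 vs D=6 ok
[6] required=max(L[6]=3,C[5]=4)=4 vs D=3 SHORT
[7] required=max(L[7]=2,C[6]=2)=2 vs D=2 ok
[8] required=max(L[8]=5,C[7]=2)=5 vs D=5 ok
[9] required=C[8]=8=8 vs D=8 ok

hazard at step 6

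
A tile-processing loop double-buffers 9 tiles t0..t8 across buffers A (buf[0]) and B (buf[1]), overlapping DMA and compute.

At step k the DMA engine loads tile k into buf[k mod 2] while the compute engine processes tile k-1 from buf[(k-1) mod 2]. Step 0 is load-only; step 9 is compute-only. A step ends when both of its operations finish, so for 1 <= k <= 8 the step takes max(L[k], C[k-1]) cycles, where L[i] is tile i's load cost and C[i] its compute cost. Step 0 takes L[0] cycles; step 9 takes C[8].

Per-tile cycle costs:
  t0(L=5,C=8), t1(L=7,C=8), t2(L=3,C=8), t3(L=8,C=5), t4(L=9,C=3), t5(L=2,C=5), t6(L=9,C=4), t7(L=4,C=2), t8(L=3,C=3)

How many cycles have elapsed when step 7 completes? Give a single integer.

  0. 5=5c; end=5; A:t0 B:-
  1. max(7,8)=8c; end=13; A:t0 B:t1
  2. max(3,8)=8c; end=21; A:t2 B:t1
  3. max(8,8)=8c; end=29; A:t2 B:t3
  4. max(9,5)=9c; end=38; A:t4 B:t3
  5. max(2,3)=3c; end=41; A:t4 B:t5
  6. max(9,5)=9c; end=50; A:t6 B:t5
  7. max(4,4)=4c; end=54; A:t6 B:t7
  8. max(3,2)=3c; end=57; A:t8 B:t7
  9. 3=3c; end=60; A:t8 B:t7

end_cycle[7] = 54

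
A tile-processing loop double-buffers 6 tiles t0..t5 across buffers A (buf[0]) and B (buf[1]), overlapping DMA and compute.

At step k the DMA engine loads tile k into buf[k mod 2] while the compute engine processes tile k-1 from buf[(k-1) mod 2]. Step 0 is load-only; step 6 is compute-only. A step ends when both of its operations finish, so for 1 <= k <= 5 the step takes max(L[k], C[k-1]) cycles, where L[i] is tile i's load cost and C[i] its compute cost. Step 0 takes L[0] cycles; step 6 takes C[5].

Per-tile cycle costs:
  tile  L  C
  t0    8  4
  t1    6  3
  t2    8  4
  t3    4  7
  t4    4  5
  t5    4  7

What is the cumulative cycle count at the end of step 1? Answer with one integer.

step 0: L[0]=8 → dur=8, Σ=8 | A=load:t0 B=idle [load-only]
step 1: L[1]=6 C[0]=4 → dur=6, Σ=14 | A=compute:t0 B=load:t1 [load-bound]
step 2: L[2]=8 C[1]=3 → dur=8, Σ=22 | A=load:t2 B=compute:t1 [load-bound]
step 3: L[3]=4 C[2]=4 → dur=4, Σ=26 | A=compute:t2 B=load:t3 [tied]
step 4: L[4]=4 C[3]=7 → dur=7, Σ=33 | A=load:t4 B=compute:t3 [compute-bound]
step 5: L[5]=4 C[4]=5 → dur=5, Σ=38 | A=compute:t4 B=load:t5 [compute-bound]
step 6: C[5]=7 → dur=7, Σ=45 | A=idle B=compute:t5 [compute-only]

end_cycle[1] = 14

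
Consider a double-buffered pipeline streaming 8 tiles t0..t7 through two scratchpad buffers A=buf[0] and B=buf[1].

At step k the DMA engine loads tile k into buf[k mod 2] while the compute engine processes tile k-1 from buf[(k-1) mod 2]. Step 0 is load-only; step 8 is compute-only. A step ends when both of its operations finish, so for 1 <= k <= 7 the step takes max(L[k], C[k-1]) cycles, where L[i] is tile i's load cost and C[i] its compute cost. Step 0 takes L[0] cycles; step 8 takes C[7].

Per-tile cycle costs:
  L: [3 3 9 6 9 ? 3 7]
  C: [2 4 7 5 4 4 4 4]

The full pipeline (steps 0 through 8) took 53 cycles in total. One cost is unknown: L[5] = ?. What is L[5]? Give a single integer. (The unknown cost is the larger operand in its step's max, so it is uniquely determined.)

L[5] = 7

step 0 | dur = L[0]=3 = 3
step 1 | dur = max(L[1]=3, C[0]=2) = 3
step 2 | dur = max(L[2]=9, C[1]=4) = 9
step 3 | dur = max(L[3]=6, C[2]=7) = 7
step 4 | dur = max(L[4]=9, C[3]=5) = 9
step 5 | dur = max(L[5]=?, C[4]=4) = L[5]  (unknown; binding)
step 6 | dur = max(L[6]=3, C[5]=4) = 4
step 7 | dur = max(L[7]=7, C[6]=4) = 7
step 8 | dur = C[7]=4 = 4
sum of known step durations = 46
dur[5] = total - known = 53 - 46 = 7
L[5] is the binding max in step 5, so L[5] = dur[5] = 7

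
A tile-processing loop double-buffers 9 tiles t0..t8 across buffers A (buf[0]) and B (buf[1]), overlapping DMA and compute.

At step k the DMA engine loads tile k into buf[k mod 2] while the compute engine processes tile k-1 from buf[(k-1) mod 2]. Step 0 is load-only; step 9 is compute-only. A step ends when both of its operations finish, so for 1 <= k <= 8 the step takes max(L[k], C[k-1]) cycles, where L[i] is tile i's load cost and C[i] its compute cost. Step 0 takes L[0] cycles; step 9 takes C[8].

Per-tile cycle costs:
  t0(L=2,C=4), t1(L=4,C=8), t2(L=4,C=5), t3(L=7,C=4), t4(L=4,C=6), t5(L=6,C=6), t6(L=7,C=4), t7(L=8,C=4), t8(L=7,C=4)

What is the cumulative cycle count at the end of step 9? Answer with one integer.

end_cycle[9] = 57

k=0 load=t0/2c comp=- wait=2 total=2
k=1 load=t1/4c comp=t0/4c wait=4 total=6
k=2 load=t2/4c comp=t1/8c wait=8 total=14
k=3 load=t3/7c comp=t2/5c wait=7 total=21
k=4 load=t4/4c comp=t3/4c wait=4 total=25
k=5 load=t5/6c comp=t4/6c wait=6 total=31
k=6 load=t6/7c comp=t5/6c wait=7 total=38
k=7 load=t7/8c comp=t6/4c wait=8 total=46
k=8 load=t8/7c comp=t7/4c wait=7 total=53
k=9 load=- comp=t8/4c wait=4 total=57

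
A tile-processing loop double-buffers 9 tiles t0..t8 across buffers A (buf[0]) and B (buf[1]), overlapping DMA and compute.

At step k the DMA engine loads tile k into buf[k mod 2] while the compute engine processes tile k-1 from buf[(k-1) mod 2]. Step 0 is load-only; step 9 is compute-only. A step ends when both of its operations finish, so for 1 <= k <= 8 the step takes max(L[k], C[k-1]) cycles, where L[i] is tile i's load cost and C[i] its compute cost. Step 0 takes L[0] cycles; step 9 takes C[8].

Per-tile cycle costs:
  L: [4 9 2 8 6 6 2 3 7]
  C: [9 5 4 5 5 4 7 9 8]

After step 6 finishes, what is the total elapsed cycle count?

step 0: L[0]=4 → dur=4, Σ=4 | A=load:t0 B=idle [load-only]
step 1: L[1]=9 C[0]=9 → dur=9, Σ=13 | A=compute:t0 B=load:t1 [tied]
step 2: L[2]=2 C[1]=5 → dur=5, Σ=18 | A=load:t2 B=compute:t1 [compute-bound]
step 3: L[3]=8 C[2]=4 → dur=8, Σ=26 | A=compute:t2 B=load:t3 [load-bound]
step 4: L[4]=6 C[3]=5 → dur=6, Σ=32 | A=load:t4 B=compute:t3 [load-bound]
step 5: L[5]=6 C[4]=5 → dur=6, Σ=38 | A=compute:t4 B=load:t5 [load-bound]
step 6: L[6]=2 C[5]=4 → dur=4, Σ=42 | A=load:t6 B=compute:t5 [compute-bound]
step 7: L[7]=3 C[6]=7 → dur=7, Σ=49 | A=compute:t6 B=load:t7 [compute-bound]
step 8: L[8]=7 C[7]=9 → dur=9, Σ=58 | A=load:t8 B=compute:t7 [compute-bound]
step 9: C[8]=8 → dur=8, Σ=66 | A=compute:t8 B=idle [compute-only]

end_cycle[6] = 42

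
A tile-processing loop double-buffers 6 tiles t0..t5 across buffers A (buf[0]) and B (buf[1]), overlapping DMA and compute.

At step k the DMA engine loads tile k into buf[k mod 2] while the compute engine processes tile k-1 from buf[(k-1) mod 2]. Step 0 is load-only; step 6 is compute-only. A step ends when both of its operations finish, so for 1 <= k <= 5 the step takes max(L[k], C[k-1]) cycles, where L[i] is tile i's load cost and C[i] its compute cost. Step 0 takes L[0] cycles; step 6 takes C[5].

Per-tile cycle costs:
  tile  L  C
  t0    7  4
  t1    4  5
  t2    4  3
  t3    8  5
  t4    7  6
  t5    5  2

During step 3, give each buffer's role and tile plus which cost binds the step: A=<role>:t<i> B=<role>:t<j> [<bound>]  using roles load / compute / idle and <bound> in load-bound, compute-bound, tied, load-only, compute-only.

  0. 7=7c; end=7; A:t0 B:-
  1. max(4,4)=4c; end=11; A:t0 B:t1
  2. max(4,5)=5c; end=16; A:t2 B:t1
  3. max(8,3)=8c; end=24; A:t2 B:t3
  4. max(7,5)=7c; end=31; A:t4 B:t3
  5. max(5,6)=6c; end=37; A:t4 B:t5
  6. 2=2c; end=39; A:t4 B:t5

step 3: A=compute:t2 B=load:t3 [load-bound]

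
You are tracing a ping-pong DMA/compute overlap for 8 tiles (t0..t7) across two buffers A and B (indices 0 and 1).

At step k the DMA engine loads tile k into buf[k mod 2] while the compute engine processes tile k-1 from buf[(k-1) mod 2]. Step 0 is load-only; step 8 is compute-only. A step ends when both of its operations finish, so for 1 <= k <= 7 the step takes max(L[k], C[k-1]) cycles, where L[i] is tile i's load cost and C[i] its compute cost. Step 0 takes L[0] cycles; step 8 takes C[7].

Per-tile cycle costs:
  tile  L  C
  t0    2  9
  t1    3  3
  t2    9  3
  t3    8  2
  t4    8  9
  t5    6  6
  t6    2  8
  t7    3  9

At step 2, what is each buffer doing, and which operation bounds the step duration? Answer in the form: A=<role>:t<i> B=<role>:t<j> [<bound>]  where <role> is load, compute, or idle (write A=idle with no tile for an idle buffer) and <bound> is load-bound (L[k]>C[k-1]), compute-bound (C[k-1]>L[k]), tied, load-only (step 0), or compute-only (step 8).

step 0: L[0]=2 → dur=2, Σ=2 | A=load:t0 B=idle [load-only]
step 1: L[1]=3 C[0]=9 → dur=9, Σ=11 | A=compute:t0 B=load:t1 [compute-bound]
step 2: L[2]=9 C[1]=3 → dur=9, Σ=20 | A=load:t2 B=compute:t1 [load-bound]
step 3: L[3]=8 C[2]=3 → dur=8, Σ=28 | A=compute:t2 B=load:t3 [load-bound]
step 4: L[4]=8 C[3]=2 → dur=8, Σ=36 | A=load:t4 B=compute:t3 [load-bound]
step 5: L[5]=6 C[4]=9 → dur=9, Σ=45 | A=compute:t4 B=load:t5 [compute-bound]
step 6: L[6]=2 C[5]=6 → dur=6, Σ=51 | A=load:t6 B=compute:t5 [compute-bound]
step 7: L[7]=3 C[6]=8 → dur=8, Σ=59 | A=compute:t6 B=load:t7 [compute-bound]
step 8: C[7]=9 → dur=9, Σ=68 | A=idle B=compute:t7 [compute-only]

step 2: A=load:t2 B=compute:t1 [load-bound]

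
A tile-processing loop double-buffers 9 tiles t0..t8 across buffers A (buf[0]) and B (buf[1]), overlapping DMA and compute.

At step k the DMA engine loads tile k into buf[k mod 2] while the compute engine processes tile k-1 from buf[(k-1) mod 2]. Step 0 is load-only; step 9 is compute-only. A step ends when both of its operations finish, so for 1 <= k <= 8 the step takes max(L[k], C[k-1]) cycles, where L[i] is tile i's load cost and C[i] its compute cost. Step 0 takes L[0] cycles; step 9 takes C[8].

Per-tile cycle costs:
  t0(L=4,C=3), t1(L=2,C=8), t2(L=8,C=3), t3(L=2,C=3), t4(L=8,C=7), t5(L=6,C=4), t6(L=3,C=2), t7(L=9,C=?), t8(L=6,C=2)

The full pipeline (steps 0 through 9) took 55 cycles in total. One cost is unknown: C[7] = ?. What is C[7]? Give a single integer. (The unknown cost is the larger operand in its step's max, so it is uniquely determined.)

C[7] = 7

step 0 → dur = L[0]=4 = 4
step 1 → dur = max(L[1]=2, C[0]=3) = 3
step 2 → dur = max(L[2]=8, C[1]=8) = 8
step 3 → dur = max(L[3]=2, C[2]=3) = 3
step 4 → dur = max(L[4]=8, C[3]=3) = 8
step 5 → dur = max(L[5]=6, C[4]=7) = 7
step 6 → dur = max(L[6]=3, C[5]=4) = 4
step 7 → dur = max(L[7]=9, C[6]=2) = 9
step 8 → dur = max(L[8]=6, C[7]=?) = C[7]  (unknown; binding)
step 9 → dur = C[8]=2 = 2
sum of known step durations = 48
dur[8] = total - known = 55 - 48 = 7
C[7] is the binding max in step 8, so C[7] = dur[8] = 7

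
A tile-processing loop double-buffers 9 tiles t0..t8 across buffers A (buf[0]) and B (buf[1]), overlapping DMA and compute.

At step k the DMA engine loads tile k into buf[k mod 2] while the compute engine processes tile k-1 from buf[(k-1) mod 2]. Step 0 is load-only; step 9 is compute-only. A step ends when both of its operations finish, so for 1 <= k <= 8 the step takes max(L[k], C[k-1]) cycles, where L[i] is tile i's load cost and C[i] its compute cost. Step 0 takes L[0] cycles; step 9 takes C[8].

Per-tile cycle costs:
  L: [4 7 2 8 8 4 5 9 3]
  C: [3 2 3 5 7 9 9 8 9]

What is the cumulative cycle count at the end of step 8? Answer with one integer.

k=0 load=t0/4c comp=- wait=4 total=4
k=1 load=t1/7c comp=t0/3c wait=7 total=11
k=2 load=t2/2c comp=t1/2c wait=2 total=13
k=3 load=t3/8c comp=t2/3c wait=8 total=21
k=4 load=t4/8c comp=t3/5c wait=8 total=29
k=5 load=t5/4c comp=t4/7c wait=7 total=36
k=6 load=t6/5c comp=t5/9c wait=9 total=45
k=7 load=t7/9c comp=t6/9c wait=9 total=54
k=8 load=t8/3c comp=t7/8c wait=8 total=62
k=9 load=- comp=t8/9c wait=9 total=71

end_cycle[8] = 62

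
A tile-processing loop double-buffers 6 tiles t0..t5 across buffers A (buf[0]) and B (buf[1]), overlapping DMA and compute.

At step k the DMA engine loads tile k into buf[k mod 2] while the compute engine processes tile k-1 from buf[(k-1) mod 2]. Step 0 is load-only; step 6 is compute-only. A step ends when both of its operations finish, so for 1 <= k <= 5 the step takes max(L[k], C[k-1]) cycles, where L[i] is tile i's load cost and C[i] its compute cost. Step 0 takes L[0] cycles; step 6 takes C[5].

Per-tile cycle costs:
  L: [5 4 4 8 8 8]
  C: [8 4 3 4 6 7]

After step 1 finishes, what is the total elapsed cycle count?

end_cycle[1] = 13

step 0: L[0]=5 → dur=5, Σ=5 | A=load:t0 B=idle [load-only]
step 1: L[1]=4 C[0]=8 → dur=8, Σ=13 | A=compute:t0 B=load:t1 [compute-bound]
step 2: L[2]=4 C[1]=4 → dur=4, Σ=17 | A=load:t2 B=compute:t1 [tied]
step 3: L[3]=8 C[2]=3 → dur=8, Σ=25 | A=compute:t2 B=load:t3 [load-bound]
step 4: L[4]=8 C[3]=4 → dur=8, Σ=33 | A=load:t4 B=compute:t3 [load-bound]
step 5: L[5]=8 C[4]=6 → dur=8, Σ=41 | A=compute:t4 B=load:t5 [load-bound]
step 6: C[5]=7 → dur=7, Σ=48 | A=idle B=compute:t5 [compute-only]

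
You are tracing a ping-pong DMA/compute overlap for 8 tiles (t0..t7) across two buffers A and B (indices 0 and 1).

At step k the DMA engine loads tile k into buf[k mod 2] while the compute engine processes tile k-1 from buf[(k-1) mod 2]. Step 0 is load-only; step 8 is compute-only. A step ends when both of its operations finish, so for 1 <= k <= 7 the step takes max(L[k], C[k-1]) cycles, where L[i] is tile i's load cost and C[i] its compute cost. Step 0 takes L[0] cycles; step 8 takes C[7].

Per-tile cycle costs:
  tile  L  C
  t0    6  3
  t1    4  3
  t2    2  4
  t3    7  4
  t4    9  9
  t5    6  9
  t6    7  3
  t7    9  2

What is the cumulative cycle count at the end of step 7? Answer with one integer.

  0. 6=6c; end=6; A:t0 B:-
  1. max(4,3)=4c; end=10; A:t0 B:t1
  2. max(2,3)=3c; end=13; A:t2 B:t1
  3. max(7,4)=7c; end=20; A:t2 B:t3
  4. max(9,4)=9c; end=29; A:t4 B:t3
  5. max(6,9)=9c; end=38; A:t4 B:t5
  6. max(7,9)=9c; end=47; A:t6 B:t5
  7. max(9,3)=9c; end=56; A:t6 B:t7
  8. 2=2c; end=58; A:t6 B:t7

end_cycle[7] = 56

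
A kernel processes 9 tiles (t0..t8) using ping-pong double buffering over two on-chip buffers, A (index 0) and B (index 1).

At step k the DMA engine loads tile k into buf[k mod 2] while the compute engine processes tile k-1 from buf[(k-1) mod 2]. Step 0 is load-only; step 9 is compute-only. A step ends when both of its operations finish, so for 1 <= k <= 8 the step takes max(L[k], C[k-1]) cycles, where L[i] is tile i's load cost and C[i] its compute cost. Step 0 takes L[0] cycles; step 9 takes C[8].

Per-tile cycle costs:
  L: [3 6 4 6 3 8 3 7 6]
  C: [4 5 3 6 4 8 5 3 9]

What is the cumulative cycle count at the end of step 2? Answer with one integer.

  0. 3=3c; end=3; A:t0 B:-
  1. max(6,4)=6c; end=9; A:t0 B:t1
  2. max(4,5)=5c; end=14; A:t2 B:t1
  3. max(6,3)=6c; end=20; A:t2 B:t3
  4. max(3,6)=6c; end=26; A:t4 B:t3
  5. max(8,4)=8c; end=34; A:t4 B:t5
  6. max(3,8)=8c; end=42; A:t6 B:t5
  7. max(7,5)=7c; end=49; A:t6 B:t7
  8. max(6,3)=6c; end=55; A:t8 B:t7
  9. 9=9c; end=64; A:t8 B:t7

end_cycle[2] = 14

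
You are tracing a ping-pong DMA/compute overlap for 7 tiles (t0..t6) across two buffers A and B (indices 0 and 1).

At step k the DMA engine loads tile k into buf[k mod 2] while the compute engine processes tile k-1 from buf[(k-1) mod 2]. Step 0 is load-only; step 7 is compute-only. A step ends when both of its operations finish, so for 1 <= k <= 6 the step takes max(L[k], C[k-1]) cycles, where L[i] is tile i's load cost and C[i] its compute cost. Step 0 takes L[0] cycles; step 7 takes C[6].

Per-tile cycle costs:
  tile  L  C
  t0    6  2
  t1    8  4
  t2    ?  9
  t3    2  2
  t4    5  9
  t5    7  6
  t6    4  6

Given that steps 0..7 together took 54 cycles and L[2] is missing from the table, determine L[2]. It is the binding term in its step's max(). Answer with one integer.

L[2] = 5

step 0 = dur = L[0]=6 = 6
step 1 = dur = max(L[1]=8, C[0]=2) = 8
step 2 = dur = max(L[2]=?, C[1]=4) = L[2]  (unknown; binding)
step 3 = dur = max(L[3]=2, C[2]=9) = 9
step 4 = dur = max(L[4]=5, C[3]=2) = 5
step 5 = dur = max(L[5]=7, C[4]=9) = 9
step 6 = dur = max(L[6]=4, C[5]=6) = 6
step 7 = dur = C[6]=6 = 6
sum of known step durations = 49
dur[2] = total - known = 54 - 49 = 5
L[2] is the binding max in step 2, so L[2] = dur[2] = 5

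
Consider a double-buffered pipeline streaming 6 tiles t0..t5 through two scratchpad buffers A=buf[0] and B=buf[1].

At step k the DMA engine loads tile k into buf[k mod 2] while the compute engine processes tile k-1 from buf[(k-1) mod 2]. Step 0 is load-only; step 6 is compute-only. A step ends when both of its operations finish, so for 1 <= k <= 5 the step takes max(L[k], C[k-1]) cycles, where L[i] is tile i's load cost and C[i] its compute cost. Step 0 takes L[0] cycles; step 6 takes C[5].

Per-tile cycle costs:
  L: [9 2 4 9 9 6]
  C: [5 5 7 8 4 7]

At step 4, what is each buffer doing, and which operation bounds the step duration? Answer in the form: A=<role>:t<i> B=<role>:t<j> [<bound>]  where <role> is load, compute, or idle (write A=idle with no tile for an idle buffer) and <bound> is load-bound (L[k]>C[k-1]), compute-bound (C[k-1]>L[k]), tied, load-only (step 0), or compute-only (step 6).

step 4: A=load:t4 B=compute:t3 [load-bound]

k=0 load=t0/9c comp=- wait=9 total=9
k=1 load=t1/2c comp=t0/5c wait=5 total=14
k=2 load=t2/4c comp=t1/5c wait=5 total=19
k=3 load=t3/9c comp=t2/7c wait=9 total=28
k=4 load=t4/9c comp=t3/8c wait=9 total=37
k=5 load=t5/6c comp=t4/4c wait=6 total=43
k=6 load=- comp=t5/7c wait=7 total=50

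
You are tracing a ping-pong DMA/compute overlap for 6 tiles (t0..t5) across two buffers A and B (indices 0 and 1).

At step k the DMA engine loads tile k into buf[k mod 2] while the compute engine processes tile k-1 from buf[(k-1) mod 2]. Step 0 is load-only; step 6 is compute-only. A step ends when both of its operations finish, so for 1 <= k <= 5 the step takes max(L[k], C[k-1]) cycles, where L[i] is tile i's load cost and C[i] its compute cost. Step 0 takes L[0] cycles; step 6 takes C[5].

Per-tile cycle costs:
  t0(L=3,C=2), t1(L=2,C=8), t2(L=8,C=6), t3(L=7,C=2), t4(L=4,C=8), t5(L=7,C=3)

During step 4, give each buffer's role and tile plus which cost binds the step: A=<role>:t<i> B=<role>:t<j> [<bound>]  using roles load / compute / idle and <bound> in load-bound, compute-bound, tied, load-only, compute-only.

step 0: L[0]=3 → dur=3, Σ=3 | A=load:t0 B=idle [load-only]
step 1: L[1]=2 C[0]=2 → dur=2, Σ=5 | A=compute:t0 B=load:t1 [tied]
step 2: L[2]=8 C[1]=8 → dur=8, Σ=13 | A=load:t2 B=compute:t1 [tied]
step 3: L[3]=7 C[2]=6 → dur=7, Σ=20 | A=compute:t2 B=load:t3 [load-bound]
step 4: L[4]=4 C[3]=2 → dur=4, Σ=24 | A=load:t4 B=compute:t3 [load-bound]
step 5: L[5]=7 C[4]=8 → dur=8, Σ=32 | A=compute:t4 B=load:t5 [compute-bound]
step 6: C[5]=3 → dur=3, Σ=35 | A=idle B=compute:t5 [compute-only]

step 4: A=load:t4 B=compute:t3 [load-bound]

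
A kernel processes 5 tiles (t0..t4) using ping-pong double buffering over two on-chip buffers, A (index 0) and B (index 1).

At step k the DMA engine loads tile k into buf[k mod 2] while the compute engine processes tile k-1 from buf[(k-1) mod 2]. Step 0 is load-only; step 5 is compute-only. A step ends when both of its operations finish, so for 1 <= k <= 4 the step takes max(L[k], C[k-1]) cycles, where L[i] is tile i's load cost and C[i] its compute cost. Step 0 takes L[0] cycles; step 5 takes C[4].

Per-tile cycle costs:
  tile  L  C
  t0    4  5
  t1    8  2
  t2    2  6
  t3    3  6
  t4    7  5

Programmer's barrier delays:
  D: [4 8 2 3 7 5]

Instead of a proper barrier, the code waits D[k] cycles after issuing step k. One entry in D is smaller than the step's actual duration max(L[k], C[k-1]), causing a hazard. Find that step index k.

hazard at step 3

k=0 barrier L[0]=4→4c, D[0]=4 ok
k=1 barrier max(L[1]=8,C[0]=5)→8c, D[1]=8 ok
k=2 barrier max(L[2]=2,C[1]=2)→2c, D[2]=2 ok
k=3 barrier max(L[3]=3,C[2]=6)→6c, D[3]=3 SHORT
k=4 barrier max(L[4]=7,C[3]=6)→7c, D[4]=7 ok
k=5 barrier C[4]=5→5c, D[5]=5 ok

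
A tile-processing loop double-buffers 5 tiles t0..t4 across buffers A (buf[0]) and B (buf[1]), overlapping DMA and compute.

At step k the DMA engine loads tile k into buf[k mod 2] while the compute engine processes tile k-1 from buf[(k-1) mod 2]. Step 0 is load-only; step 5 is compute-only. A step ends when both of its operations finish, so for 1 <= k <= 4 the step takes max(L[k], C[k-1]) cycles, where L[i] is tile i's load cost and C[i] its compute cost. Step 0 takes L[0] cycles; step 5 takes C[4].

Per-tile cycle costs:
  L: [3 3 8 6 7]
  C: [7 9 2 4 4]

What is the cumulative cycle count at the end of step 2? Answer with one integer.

end_cycle[2] = 19

step 0: L[0]=3 → dur=3, Σ=3 | A=load:t0 B=idle [load-only]
step 1: L[1]=3 C[0]=7 → dur=7, Σ=10 | A=compute:t0 B=load:t1 [compute-bound]
step 2: L[2]=8 C[1]=9 → dur=9, Σ=19 | A=load:t2 B=compute:t1 [compute-bound]
step 3: L[3]=6 C[2]=2 → dur=6, Σ=25 | A=compute:t2 B=load:t3 [load-bound]
step 4: L[4]=7 C[3]=4 → dur=7, Σ=32 | A=load:t4 B=compute:t3 [load-bound]
step 5: C[4]=4 → dur=4, Σ=36 | A=compute:t4 B=idle [compute-only]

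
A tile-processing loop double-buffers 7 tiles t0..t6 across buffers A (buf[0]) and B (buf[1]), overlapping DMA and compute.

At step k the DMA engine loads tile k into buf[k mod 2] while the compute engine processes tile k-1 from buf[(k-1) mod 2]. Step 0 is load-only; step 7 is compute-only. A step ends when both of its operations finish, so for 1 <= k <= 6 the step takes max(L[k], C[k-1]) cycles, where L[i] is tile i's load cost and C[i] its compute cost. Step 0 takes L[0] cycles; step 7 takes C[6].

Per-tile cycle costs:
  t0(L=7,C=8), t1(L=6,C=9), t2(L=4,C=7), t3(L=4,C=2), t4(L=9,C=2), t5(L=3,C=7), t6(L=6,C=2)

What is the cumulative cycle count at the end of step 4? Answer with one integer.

k=0 load=t0/7c comp=- wait=7 total=7
k=1 load=t1/6c comp=t0/8c wait=8 total=15
k=2 load=t2/4c comp=t1/9c wait=9 total=24
k=3 load=t3/4c comp=t2/7c wait=7 total=31
k=4 load=t4/9c comp=t3/2c wait=9 total=40
k=5 load=t5/3c comp=t4/2c wait=3 total=43
k=6 load=t6/6c comp=t5/7c wait=7 total=50
k=7 load=- comp=t6/2c wait=2 total=52

end_cycle[4] = 40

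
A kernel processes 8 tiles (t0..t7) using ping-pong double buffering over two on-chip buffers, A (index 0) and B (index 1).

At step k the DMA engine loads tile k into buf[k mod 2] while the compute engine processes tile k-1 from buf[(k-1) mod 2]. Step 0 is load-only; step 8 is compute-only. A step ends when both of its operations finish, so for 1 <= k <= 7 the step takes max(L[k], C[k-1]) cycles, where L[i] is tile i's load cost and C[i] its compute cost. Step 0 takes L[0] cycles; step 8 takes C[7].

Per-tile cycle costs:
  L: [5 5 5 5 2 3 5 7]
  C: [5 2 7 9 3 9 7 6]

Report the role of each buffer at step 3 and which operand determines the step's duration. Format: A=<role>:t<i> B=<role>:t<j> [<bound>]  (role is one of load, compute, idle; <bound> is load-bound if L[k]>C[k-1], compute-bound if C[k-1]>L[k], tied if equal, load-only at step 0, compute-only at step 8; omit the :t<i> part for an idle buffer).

step 0: L[0]=5 → dur=5, Σ=5 | A=load:t0 B=idle [load-only]
step 1: L[1]=5 C[0]=5 → dur=5, Σ=10 | A=compute:t0 B=load:t1 [tied]
step 2: L[2]=5 C[1]=2 → dur=5, Σ=15 | A=load:t2 B=compute:t1 [load-bound]
step 3: L[3]=5 C[2]=7 → dur=7, Σ=22 | A=compute:t2 B=load:t3 [compute-bound]
step 4: L[4]=2 C[3]=9 → dur=9, Σ=31 | A=load:t4 B=compute:t3 [compute-bound]
step 5: L[5]=3 C[4]=3 → dur=3, Σ=34 | A=compute:t4 B=load:t5 [tied]
step 6: L[6]=5 C[5]=9 → dur=9, Σ=43 | A=load:t6 B=compute:t5 [compute-bound]
step 7: L[7]=7 C[6]=7 → dur=7, Σ=50 | A=compute:t6 B=load:t7 [tied]
step 8: C[7]=6 → dur=6, Σ=56 | A=idle B=compute:t7 [compute-only]

step 3: A=compute:t2 B=load:t3 [compute-bound]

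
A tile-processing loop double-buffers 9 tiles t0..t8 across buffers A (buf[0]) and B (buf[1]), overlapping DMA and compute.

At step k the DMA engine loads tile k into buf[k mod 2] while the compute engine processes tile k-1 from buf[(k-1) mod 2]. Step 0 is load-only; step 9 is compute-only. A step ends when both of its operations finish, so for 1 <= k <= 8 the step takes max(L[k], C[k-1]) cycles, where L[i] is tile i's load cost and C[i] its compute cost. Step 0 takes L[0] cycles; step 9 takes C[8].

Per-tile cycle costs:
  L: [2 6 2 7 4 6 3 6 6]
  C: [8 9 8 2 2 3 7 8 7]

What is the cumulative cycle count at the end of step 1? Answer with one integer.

end_cycle[1] = 10

  0. 2=2c; end=2; A:t0 B:-
  1. max(6,8)=8c; end=10; A:t0 B:t1
  2. max(2,9)=9c; end=19; A:t2 B:t1
  3. max(7,8)=8c; end=27; A:t2 B:t3
  4. max(4,2)=4c; end=31; A:t4 B:t3
  5. max(6,2)=6c; end=37; A:t4 B:t5
  6. max(3,3)=3c; end=40; A:t6 B:t5
  7. max(6,7)=7c; end=47; A:t6 B:t7
  8. max(6,8)=8c; end=55; A:t8 B:t7
  9. 7=7c; end=62; A:t8 B:t7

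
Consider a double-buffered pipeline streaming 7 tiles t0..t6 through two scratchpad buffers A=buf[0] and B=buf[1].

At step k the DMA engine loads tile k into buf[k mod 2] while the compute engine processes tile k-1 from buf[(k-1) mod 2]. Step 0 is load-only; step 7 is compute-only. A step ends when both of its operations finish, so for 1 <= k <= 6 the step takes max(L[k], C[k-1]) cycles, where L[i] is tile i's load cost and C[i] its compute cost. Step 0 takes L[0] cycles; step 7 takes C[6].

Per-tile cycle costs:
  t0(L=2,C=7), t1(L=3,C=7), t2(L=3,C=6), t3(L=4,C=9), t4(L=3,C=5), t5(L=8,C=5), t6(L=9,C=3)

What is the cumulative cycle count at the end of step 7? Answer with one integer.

end_cycle[7] = 51

  0. 2=2c; end=2; A:t0 B:-
  1. max(3,7)=7c; end=9; A:t0 B:t1
  2. max(3,7)=7c; end=16; A:t2 B:t1
  3. max(4,6)=6c; end=22; A:t2 B:t3
  4. max(3,9)=9c; end=31; A:t4 B:t3
  5. max(8,5)=8c; end=39; A:t4 B:t5
  6. max(9,5)=9c; end=48; A:t6 B:t5
  7. 3=3c; end=51; A:t6 B:t5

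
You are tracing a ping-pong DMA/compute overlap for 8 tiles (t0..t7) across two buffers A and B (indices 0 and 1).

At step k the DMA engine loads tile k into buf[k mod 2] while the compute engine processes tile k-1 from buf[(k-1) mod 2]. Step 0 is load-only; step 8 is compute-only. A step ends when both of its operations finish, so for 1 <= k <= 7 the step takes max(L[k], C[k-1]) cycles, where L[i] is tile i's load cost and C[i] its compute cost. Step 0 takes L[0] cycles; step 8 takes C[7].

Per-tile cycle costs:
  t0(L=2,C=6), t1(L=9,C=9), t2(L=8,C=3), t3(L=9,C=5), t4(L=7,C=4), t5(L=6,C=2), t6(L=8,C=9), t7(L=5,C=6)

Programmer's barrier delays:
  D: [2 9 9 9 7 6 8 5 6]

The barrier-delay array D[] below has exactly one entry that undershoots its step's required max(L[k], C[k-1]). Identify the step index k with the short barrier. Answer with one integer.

step 0: need L[0]=2 = 2; D[0]=2 ok
step 1: need max(L[1]=9,C[0]=6) = 9; D[1]=9 ok
step 2: need max(L[2]=8,C[1]=9) = 9; D[2]=9 ok
step 3: need max(L[3]=9,C[2]=3) = 9; D[3]=9 ok
step 4: need max(L[4]=7,C[3]=5) = 7; D[4]=7 ok
step 5: need max(L[5]=6,C[4]=4) = 6; D[5]=6 ok
step 6: need max(L[6]=8,C[5]=2) = 8; D[6]=8 ok
step 7: need max(L[7]=5,C[6]=9) = 9; D[7]=5 SHORT
step 8: need C[7]=6 = 6; D[8]=6 ok

hazard at step 7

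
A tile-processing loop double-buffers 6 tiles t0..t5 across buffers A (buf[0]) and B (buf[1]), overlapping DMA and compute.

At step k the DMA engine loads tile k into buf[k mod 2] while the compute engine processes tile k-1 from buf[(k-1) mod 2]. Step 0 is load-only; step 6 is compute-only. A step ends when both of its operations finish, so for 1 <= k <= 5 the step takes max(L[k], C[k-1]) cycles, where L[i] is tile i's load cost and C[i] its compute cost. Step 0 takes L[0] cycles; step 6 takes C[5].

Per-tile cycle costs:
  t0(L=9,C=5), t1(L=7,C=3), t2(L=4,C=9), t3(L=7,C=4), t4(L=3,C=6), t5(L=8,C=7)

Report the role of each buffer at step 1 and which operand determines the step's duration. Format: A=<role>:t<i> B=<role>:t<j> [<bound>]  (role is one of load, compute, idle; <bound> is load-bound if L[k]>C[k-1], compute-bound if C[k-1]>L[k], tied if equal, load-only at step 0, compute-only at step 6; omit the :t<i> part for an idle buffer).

step 1: A=compute:t0 B=load:t1 [load-bound]

[0] DMA t0→A (9c) ∥ CU idle ⇒ 9c, clock 9
[1] DMA t1→B (7c) ∥ CU A:t0 (5c) ⇒ 7c, clock 16
[2] DMA t2→A (4c) ∥ CU B:t1 (3c) ⇒ 4c, clock 20
[3] DMA t3→B (7c) ∥ CU A:t2 (9c) ⇒ 9c, clock 29
[4] DMA t4→A (3c) ∥ CU B:t3 (4c) ⇒ 4c, clock 33
[5] DMA t5→B (8c) ∥ CU A:t4 (6c) ⇒ 8c, clock 41
[6] DMA idle ∥ CU B:t5 (7c) ⇒ 7c, clock 48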